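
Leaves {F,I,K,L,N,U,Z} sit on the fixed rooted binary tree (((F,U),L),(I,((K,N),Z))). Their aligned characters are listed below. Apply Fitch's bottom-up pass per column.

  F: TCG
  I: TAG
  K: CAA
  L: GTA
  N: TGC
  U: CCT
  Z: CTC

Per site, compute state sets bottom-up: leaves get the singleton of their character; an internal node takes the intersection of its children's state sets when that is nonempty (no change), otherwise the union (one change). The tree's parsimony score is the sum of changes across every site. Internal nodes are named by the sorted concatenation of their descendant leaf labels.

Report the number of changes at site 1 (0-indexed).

[col 0] FU: children F:{T}, U:{C} ∪→ {C,T}; cost 1
[col 0] FLU: children FU:{C,T}, L:{G} ∪→ {C,G,T}; cost 1
[col 0] KN: children K:{C}, N:{T} ∪→ {C,T}; cost 1
[col 0] KNZ: children KN:{C,T}, Z:{C} ∩→ {C}; cost 0
[col 0] IKNZ: children I:{T}, KNZ:{C} ∪→ {C,T}; cost 1
[col 0] FIKLNUZ: children FLU:{C,G,T}, IKNZ:{C,T} ∩→ {C,T}; cost 0
[col 1] FU: children F:{C}, U:{C} ∩→ {C}; cost 0
[col 1] FLU: children FU:{C}, L:{T} ∪→ {C,T}; cost 1
[col 1] KN: children K:{A}, N:{G} ∪→ {A,G}; cost 1
[col 1] KNZ: children KN:{A,G}, Z:{T} ∪→ {A,G,T}; cost 1
[col 1] IKNZ: children I:{A}, KNZ:{A,G,T} ∩→ {A}; cost 0
[col 1] FIKLNUZ: children FLU:{C,T}, IKNZ:{A} ∪→ {A,C,T}; cost 1
[col 2] FU: children F:{G}, U:{T} ∪→ {G,T}; cost 1
[col 2] FLU: children FU:{G,T}, L:{A} ∪→ {A,G,T}; cost 1
[col 2] KN: children K:{A}, N:{C} ∪→ {A,C}; cost 1
[col 2] KNZ: children KN:{A,C}, Z:{C} ∩→ {C}; cost 0
[col 2] IKNZ: children I:{G}, KNZ:{C} ∪→ {C,G}; cost 1
[col 2] FIKLNUZ: children FLU:{A,G,T}, IKNZ:{C,G} ∩→ {G}; cost 0
per-site changes: [4, 4, 4]; total = 12

4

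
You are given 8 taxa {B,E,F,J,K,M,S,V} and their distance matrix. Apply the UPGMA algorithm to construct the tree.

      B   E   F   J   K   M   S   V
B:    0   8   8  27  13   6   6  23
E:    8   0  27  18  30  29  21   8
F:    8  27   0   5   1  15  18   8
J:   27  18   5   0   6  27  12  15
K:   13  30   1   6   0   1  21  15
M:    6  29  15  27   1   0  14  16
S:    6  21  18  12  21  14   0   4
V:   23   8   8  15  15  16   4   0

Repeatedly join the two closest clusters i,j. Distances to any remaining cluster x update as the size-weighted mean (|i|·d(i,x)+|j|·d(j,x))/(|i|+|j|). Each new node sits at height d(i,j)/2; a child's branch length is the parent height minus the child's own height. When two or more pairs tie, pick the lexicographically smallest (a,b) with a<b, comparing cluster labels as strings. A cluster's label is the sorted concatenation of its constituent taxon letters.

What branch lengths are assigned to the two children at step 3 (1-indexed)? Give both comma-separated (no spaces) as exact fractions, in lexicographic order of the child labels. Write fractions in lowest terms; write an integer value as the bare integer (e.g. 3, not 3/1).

iteration 1: select F,K (d=1); attach at lengths (1/2, 1/2); label the merged cluster FK
  updated: d(B,FK)=21/2, d(E,FK)=57/2, d(FK,J)=11/2, d(FK,M)=8, d(FK,S)=39/2, d(FK,V)=23/2
iteration 2: select S,V (d=4); attach at lengths (2, 2); label the merged cluster SV
  updated: d(B,SV)=29/2, d(E,SV)=29/2, d(FK,SV)=31/2, d(J,SV)=27/2, d(M,SV)=15
iteration 3: select FK,J (d=11/2); attach at lengths (9/4, 11/4); label the merged cluster FJK
  updated: d(B,FJK)=16, d(E,FJK)=25, d(FJK,M)=43/3, d(FJK,SV)=89/6
iteration 4: select B,M (d=6); attach at lengths (3, 3); label the merged cluster BM
  updated: d(BM,E)=37/2, d(BM,FJK)=91/6, d(BM,SV)=59/4
iteration 5: select E,SV (d=29/2); attach at lengths (29/4, 21/4); label the merged cluster ESV
  updated: d(BM,ESV)=16, d(ESV,FJK)=164/9
iteration 6: select BM,FJK (d=91/6); attach at lengths (55/12, 29/6); label the merged cluster BFJKM
  updated: d(BFJKM,ESV)=52/3
iteration 7: select BFJKM,ESV (d=52/3); attach at lengths (13/12, 17/12); label the merged cluster BEFJKMSV
final tree: (((B:3,M:3):55/12,((F:1/2,K:1/2):9/4,J:11/4):29/6):13/12,(E:29/4,(S:2,V:2):21/4):17/12)
total length: 485/12

9/4,11/4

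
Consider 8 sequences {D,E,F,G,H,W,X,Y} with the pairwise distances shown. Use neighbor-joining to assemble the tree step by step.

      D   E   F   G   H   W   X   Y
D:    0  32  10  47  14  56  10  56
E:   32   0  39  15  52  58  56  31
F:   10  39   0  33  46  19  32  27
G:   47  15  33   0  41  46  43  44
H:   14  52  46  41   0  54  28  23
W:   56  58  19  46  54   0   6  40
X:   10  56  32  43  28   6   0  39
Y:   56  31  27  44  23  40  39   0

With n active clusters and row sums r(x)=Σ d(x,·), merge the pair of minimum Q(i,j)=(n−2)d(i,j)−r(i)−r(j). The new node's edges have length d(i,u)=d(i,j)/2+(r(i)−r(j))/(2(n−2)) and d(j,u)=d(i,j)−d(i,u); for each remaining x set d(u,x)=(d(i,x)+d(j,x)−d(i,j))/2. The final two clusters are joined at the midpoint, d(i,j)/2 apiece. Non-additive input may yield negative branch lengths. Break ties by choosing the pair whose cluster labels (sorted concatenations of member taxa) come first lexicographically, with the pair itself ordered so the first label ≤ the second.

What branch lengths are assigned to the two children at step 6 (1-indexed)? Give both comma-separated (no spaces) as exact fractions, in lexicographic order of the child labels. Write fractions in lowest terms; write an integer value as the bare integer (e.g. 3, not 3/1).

65/32,227/32

1. join E+G (d=15, Q=-462) ⇒ EG; edges |E|=26/3, |G|=19/3
  updated: d(D,EG)=32, d(EG,F)=57/2, d(EG,H)=39, d(EG,W)=89/2, d(EG,X)=42, d(EG,Y)=30
2. join W+X (d=6, Q=-693/2) ⇒ WX; edges |W|=37/4, |X|=-13/4
  updated: d(D,WX)=30, d(EG,WX)=161/4, d(F,WX)=45/2, d(H,WX)=38, d(WX,Y)=73/2
3. join D+H (d=14, Q=-246) ⇒ DH; edges |D|=19/4, |H|=37/4
  updated: d(DH,EG)=57/2, d(DH,F)=21, d(DH,WX)=27, d(DH,Y)=65/2
4. join EG+Y (d=30, Q=-653/4) ⇒ EGY; edges |EG|=365/24, |Y|=355/24
  updated: d(DH,EGY)=31/2, d(EGY,F)=51/4, d(EGY,WX)=187/8
5. join DH+EGY (d=31/2, Q=-673/8) ⇒ DEGHY; edges |DH|=343/32, |EGY|=153/32
  updated: d(DEGHY,F)=73/8, d(DEGHY,WX)=279/16
6. join DEGHY+F (d=73/8, Q=-785/16) ⇒ DEFGHY; edges |DEGHY|=65/32, |F|=227/32
  updated: d(DEFGHY,WX)=493/32
7. join DEFGHY+WX (d=493/32) ⇒ DEFGHWXY; edges |DEFGHY|=493/64, |WX|=493/64
final tree: ((((D:19/4,H:37/4):343/32,((E:26/3,G:19/3):365/24,Y:355/24):153/32):65/32,F:227/32):493/64,(W:37/4,X:-13/4):493/64)
total length: 3361/32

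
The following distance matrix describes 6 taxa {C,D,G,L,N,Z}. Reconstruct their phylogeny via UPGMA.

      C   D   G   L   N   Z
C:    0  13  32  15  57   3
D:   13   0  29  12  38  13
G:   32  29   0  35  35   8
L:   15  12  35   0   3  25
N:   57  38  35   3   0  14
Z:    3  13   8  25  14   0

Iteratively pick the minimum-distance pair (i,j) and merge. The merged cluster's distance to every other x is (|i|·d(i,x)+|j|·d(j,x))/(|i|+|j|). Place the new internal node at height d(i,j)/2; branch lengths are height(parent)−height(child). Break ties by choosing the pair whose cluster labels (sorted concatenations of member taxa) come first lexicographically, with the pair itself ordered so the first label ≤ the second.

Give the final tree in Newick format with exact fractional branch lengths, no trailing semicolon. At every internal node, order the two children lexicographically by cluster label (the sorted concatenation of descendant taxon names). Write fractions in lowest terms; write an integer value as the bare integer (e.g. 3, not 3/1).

((((C:3/2,Z:3/2):5,D:13/2):5,G:23/2):47/16,(L:3/2,N:3/2):207/16)

iteration 1: select C,Z (d=3); attach at lengths (3/2, 3/2); label the merged cluster CZ
  updated: d(CZ,D)=13, d(CZ,G)=20, d(CZ,L)=20, d(CZ,N)=71/2
iteration 2: select L,N (d=3); attach at lengths (3/2, 3/2); label the merged cluster LN
  updated: d(CZ,LN)=111/4, d(D,LN)=25, d(G,LN)=35
iteration 3: select CZ,D (d=13); attach at lengths (5, 13/2); label the merged cluster CDZ
  updated: d(CDZ,G)=23, d(CDZ,LN)=161/6
iteration 4: select CDZ,G (d=23); attach at lengths (5, 23/2); label the merged cluster CDGZ
  updated: d(CDGZ,LN)=231/8
iteration 5: select CDGZ,LN (d=231/8); attach at lengths (47/16, 207/16); label the merged cluster CDGLNZ
final tree: ((((C:3/2,Z:3/2):5,D:13/2):5,G:23/2):47/16,(L:3/2,N:3/2):207/16)
total length: 399/8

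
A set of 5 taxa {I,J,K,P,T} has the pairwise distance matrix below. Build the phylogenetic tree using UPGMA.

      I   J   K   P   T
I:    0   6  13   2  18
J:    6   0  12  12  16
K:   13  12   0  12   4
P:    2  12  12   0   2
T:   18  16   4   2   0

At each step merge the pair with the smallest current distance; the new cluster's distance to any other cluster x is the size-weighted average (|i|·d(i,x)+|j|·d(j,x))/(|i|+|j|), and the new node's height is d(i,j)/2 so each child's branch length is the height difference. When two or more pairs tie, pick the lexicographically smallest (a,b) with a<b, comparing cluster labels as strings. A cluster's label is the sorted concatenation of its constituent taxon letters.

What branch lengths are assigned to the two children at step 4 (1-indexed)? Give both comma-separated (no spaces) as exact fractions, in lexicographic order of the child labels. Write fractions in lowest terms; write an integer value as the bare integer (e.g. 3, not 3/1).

19/12,49/12

step 1: merge (I,P) at d=2; branch lengths I→1, P→1; new cluster IP
  updated: d(IP,J)=9, d(IP,K)=25/2, d(IP,T)=10
step 2: merge (K,T) at d=4; branch lengths K→2, T→2; new cluster KT
  updated: d(IP,KT)=45/4, d(J,KT)=14
step 3: merge (IP,J) at d=9; branch lengths IP→7/2, J→9/2; new cluster IJP
  updated: d(IJP,KT)=73/6
step 4: merge (IJP,KT) at d=73/6; branch lengths IJP→19/12, KT→49/12; new cluster IJKPT
final tree: (((I:1,P:1):7/2,J:9/2):19/12,(K:2,T:2):49/12)
total length: 59/3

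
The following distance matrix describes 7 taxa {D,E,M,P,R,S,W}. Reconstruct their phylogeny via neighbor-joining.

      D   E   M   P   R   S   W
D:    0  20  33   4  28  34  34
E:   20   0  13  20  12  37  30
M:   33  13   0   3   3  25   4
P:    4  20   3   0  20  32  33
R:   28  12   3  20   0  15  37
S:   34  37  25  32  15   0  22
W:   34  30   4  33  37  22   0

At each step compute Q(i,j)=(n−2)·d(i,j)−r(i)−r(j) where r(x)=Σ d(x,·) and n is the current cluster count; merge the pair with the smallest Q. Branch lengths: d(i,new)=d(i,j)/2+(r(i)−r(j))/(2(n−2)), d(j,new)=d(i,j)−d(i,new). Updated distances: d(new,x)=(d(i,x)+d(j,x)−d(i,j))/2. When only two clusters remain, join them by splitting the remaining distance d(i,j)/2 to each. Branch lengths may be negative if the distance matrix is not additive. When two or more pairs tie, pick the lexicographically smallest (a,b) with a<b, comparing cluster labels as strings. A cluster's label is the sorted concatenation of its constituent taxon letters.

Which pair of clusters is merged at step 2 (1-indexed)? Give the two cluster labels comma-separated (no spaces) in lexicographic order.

1. join D+P (d=4, Q=-245) ⇒ DP; edges |D|=61/10, |P|=-21/10
  updated: d(DP,E)=18, d(DP,M)=16, d(DP,R)=22, d(DP,S)=31, d(DP,W)=63/2
2. join M+W (d=4, Q=-339/2) ⇒ MW; edges |M|=-95/16, |W|=159/16
  updated: d(DP,MW)=87/4, d(E,MW)=39/2, d(MW,R)=18, d(MW,S)=43/2
3. join R+S (d=15, Q=-253/2) ⇒ RS; edges |R|=5/4, |S|=55/4
  updated: d(DP,RS)=19, d(E,RS)=17, d(MW,RS)=49/4
4. join DP+E (d=18, Q=-309/4) ⇒ DEP; edges |DP|=161/16, |E|=127/16
  updated: d(DEP,MW)=93/8, d(DEP,RS)=9
5. join DEP+MW (d=93/8, Q=-263/8) ⇒ DEMPW; edges |DEP|=67/16, |MW|=119/16
  updated: d(DEMPW,RS)=77/16
6. join DEMPW+RS (d=77/16) ⇒ DEMPRSW; edges |DEMPW|=77/32, |RS|=77/32
final tree: ((((D:61/10,P:-21/10):161/16,E:127/16):67/16,(M:-95/16,W:159/16):119/16):77/32,(R:5/4,S:55/4):77/32)
total length: 919/16

M,W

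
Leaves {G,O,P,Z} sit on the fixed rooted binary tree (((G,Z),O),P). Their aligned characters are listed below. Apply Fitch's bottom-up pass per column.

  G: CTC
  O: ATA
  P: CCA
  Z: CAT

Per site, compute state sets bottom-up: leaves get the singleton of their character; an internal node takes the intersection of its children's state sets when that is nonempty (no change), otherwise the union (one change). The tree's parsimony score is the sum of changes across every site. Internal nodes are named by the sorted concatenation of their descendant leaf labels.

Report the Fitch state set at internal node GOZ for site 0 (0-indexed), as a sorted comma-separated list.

site 0, node GZ: G={C} ∩ Z={C} → {C} (+0)
site 0, node GOZ: GZ={C} ∪ O={A} → {A,C} (+1)
site 0, node GOPZ: GOZ={A,C} ∩ P={C} → {C} (+0)
site 1, node GZ: G={T} ∪ Z={A} → {A,T} (+1)
site 1, node GOZ: GZ={A,T} ∩ O={T} → {T} (+0)
site 1, node GOPZ: GOZ={T} ∪ P={C} → {C,T} (+1)
site 2, node GZ: G={C} ∪ Z={T} → {C,T} (+1)
site 2, node GOZ: GZ={C,T} ∪ O={A} → {A,C,T} (+1)
site 2, node GOPZ: GOZ={A,C,T} ∩ P={A} → {A} (+0)
per-site changes: [1, 2, 2]; total = 5

A,C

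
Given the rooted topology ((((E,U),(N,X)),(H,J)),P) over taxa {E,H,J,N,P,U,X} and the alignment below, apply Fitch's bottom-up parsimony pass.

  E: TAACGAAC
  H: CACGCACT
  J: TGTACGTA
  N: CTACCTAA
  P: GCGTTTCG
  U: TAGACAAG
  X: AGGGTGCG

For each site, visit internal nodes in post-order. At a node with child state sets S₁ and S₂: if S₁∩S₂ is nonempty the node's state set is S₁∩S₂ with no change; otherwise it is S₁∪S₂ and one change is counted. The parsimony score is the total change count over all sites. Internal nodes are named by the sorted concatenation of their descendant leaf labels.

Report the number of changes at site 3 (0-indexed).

5

[col 0] EU: children E:{T}, U:{T} ∩→ {T}; cost 0
[col 0] NX: children N:{C}, X:{A} ∪→ {A,C}; cost 1
[col 0] ENUX: children EU:{T}, NX:{A,C} ∪→ {A,C,T}; cost 1
[col 0] HJ: children H:{C}, J:{T} ∪→ {C,T}; cost 1
[col 0] EHJNUX: children ENUX:{A,C,T}, HJ:{C,T} ∩→ {C,T}; cost 0
[col 0] EHJNPUX: children EHJNUX:{C,T}, P:{G} ∪→ {C,G,T}; cost 1
[col 1] EU: children E:{A}, U:{A} ∩→ {A}; cost 0
[col 1] NX: children N:{T}, X:{G} ∪→ {G,T}; cost 1
[col 1] ENUX: children EU:{A}, NX:{G,T} ∪→ {A,G,T}; cost 1
[col 1] HJ: children H:{A}, J:{G} ∪→ {A,G}; cost 1
[col 1] EHJNUX: children ENUX:{A,G,T}, HJ:{A,G} ∩→ {A,G}; cost 0
[col 1] EHJNPUX: children EHJNUX:{A,G}, P:{C} ∪→ {A,C,G}; cost 1
[col 2] EU: children E:{A}, U:{G} ∪→ {A,G}; cost 1
[col 2] NX: children N:{A}, X:{G} ∪→ {A,G}; cost 1
[col 2] ENUX: children EU:{A,G}, NX:{A,G} ∩→ {A,G}; cost 0
[col 2] HJ: children H:{C}, J:{T} ∪→ {C,T}; cost 1
[col 2] EHJNUX: children ENUX:{A,G}, HJ:{C,T} ∪→ {A,C,G,T}; cost 1
[col 2] EHJNPUX: children EHJNUX:{A,C,G,T}, P:{G} ∩→ {G}; cost 0
[col 3] EU: children E:{C}, U:{A} ∪→ {A,C}; cost 1
[col 3] NX: children N:{C}, X:{G} ∪→ {C,G}; cost 1
[col 3] ENUX: children EU:{A,C}, NX:{C,G} ∩→ {C}; cost 0
[col 3] HJ: children H:{G}, J:{A} ∪→ {A,G}; cost 1
[col 3] EHJNUX: children ENUX:{C}, HJ:{A,G} ∪→ {A,C,G}; cost 1
[col 3] EHJNPUX: children EHJNUX:{A,C,G}, P:{T} ∪→ {A,C,G,T}; cost 1
[col 4] EU: children E:{G}, U:{C} ∪→ {C,G}; cost 1
[col 4] NX: children N:{C}, X:{T} ∪→ {C,T}; cost 1
[col 4] ENUX: children EU:{C,G}, NX:{C,T} ∩→ {C}; cost 0
[col 4] HJ: children H:{C}, J:{C} ∩→ {C}; cost 0
[col 4] EHJNUX: children ENUX:{C}, HJ:{C} ∩→ {C}; cost 0
[col 4] EHJNPUX: children EHJNUX:{C}, P:{T} ∪→ {C,T}; cost 1
[col 5] EU: children E:{A}, U:{A} ∩→ {A}; cost 0
[col 5] NX: children N:{T}, X:{G} ∪→ {G,T}; cost 1
[col 5] ENUX: children EU:{A}, NX:{G,T} ∪→ {A,G,T}; cost 1
[col 5] HJ: children H:{A}, J:{G} ∪→ {A,G}; cost 1
[col 5] EHJNUX: children ENUX:{A,G,T}, HJ:{A,G} ∩→ {A,G}; cost 0
[col 5] EHJNPUX: children EHJNUX:{A,G}, P:{T} ∪→ {A,G,T}; cost 1
[col 6] EU: children E:{A}, U:{A} ∩→ {A}; cost 0
[col 6] NX: children N:{A}, X:{C} ∪→ {A,C}; cost 1
[col 6] ENUX: children EU:{A}, NX:{A,C} ∩→ {A}; cost 0
[col 6] HJ: children H:{C}, J:{T} ∪→ {C,T}; cost 1
[col 6] EHJNUX: children ENUX:{A}, HJ:{C,T} ∪→ {A,C,T}; cost 1
[col 6] EHJNPUX: children EHJNUX:{A,C,T}, P:{C} ∩→ {C}; cost 0
[col 7] EU: children E:{C}, U:{G} ∪→ {C,G}; cost 1
[col 7] NX: children N:{A}, X:{G} ∪→ {A,G}; cost 1
[col 7] ENUX: children EU:{C,G}, NX:{A,G} ∩→ {G}; cost 0
[col 7] HJ: children H:{T}, J:{A} ∪→ {A,T}; cost 1
[col 7] EHJNUX: children ENUX:{G}, HJ:{A,T} ∪→ {A,G,T}; cost 1
[col 7] EHJNPUX: children EHJNUX:{A,G,T}, P:{G} ∩→ {G}; cost 0
per-site changes: [4, 4, 4, 5, 3, 4, 3, 4]; total = 31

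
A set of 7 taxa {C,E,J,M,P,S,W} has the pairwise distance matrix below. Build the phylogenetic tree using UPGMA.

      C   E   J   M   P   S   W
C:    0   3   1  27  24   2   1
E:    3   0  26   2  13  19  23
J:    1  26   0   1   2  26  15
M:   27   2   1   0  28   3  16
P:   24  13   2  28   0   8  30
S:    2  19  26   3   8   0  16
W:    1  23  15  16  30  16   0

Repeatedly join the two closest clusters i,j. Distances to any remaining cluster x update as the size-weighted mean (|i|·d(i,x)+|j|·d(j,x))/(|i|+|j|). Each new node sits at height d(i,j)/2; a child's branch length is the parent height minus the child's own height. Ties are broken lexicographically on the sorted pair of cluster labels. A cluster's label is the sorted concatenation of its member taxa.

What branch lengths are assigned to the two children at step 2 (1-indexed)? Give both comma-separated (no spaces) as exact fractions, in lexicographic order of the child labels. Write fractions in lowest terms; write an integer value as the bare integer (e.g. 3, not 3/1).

1,1

1. join C+J (d=1) ⇒ CJ; edges |C|=1/2, |J|=1/2
  updated: d(CJ,E)=29/2, d(CJ,M)=14, d(CJ,P)=13, d(CJ,S)=14, d(CJ,W)=8
2. join E+M (d=2) ⇒ EM; edges |E|=1, |M|=1
  updated: d(CJ,EM)=57/4, d(EM,P)=41/2, d(EM,S)=11, d(EM,W)=39/2
3. join CJ+W (d=8) ⇒ CJW; edges |CJ|=7/2, |W|=4
  updated: d(CJW,EM)=16, d(CJW,P)=56/3, d(CJW,S)=44/3
4. join P+S (d=8) ⇒ PS; edges |P|=4, |S|=4
  updated: d(CJW,PS)=50/3, d(EM,PS)=63/4
5. join EM+PS (d=63/4) ⇒ EMPS; edges |EM|=55/8, |PS|=31/8
  updated: d(CJW,EMPS)=49/3
6. join CJW+EMPS (d=49/3) ⇒ CEJMPSW; edges |CJW|=25/6, |EMPS|=7/24
final tree: (((C:1/2,J:1/2):7/2,W:4):25/6,((E:1,M:1):55/8,(P:4,S:4):31/8):7/24)
total length: 809/24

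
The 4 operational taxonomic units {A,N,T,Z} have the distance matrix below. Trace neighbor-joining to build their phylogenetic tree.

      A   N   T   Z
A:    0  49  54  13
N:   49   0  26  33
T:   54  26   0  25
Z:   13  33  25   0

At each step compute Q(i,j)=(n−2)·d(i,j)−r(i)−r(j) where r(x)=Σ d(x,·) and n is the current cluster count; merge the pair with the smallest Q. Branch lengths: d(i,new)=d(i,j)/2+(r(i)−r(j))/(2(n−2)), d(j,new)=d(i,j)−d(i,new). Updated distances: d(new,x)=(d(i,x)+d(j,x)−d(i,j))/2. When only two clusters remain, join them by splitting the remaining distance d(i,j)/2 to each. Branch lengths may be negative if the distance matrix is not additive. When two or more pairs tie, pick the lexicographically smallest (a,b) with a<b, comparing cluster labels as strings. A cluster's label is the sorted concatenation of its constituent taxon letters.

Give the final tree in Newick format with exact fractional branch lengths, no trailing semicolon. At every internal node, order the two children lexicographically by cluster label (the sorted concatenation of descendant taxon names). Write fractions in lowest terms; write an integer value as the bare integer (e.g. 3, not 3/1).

step 1: merge (A,Z) at d=13, Q=-161; branch lengths A→71/4, Z→-19/4; new cluster AZ
  updated: d(AZ,N)=69/2, d(AZ,T)=33
step 2: merge (AZ,N) at d=69/2, Q=-187/2; branch lengths AZ→83/4, N→55/4; new cluster ANZ
  updated: d(ANZ,T)=49/4
step 3: merge (ANZ,T) at d=49/4; branch lengths ANZ→49/8, T→49/8; new cluster ANTZ
final tree: (((A:71/4,Z:-19/4):83/4,N:55/4):49/8,T:49/8)
total length: 239/4

(((A:71/4,Z:-19/4):83/4,N:55/4):49/8,T:49/8)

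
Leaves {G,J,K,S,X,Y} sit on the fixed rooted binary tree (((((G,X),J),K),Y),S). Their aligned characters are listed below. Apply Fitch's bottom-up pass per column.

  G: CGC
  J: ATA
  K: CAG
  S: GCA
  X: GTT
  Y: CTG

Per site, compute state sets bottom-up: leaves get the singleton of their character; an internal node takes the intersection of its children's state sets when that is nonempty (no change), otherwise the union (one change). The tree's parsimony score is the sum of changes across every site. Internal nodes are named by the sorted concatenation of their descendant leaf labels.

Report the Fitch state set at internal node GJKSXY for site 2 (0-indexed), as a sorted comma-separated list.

A,G

GX@0: {C} ∪ {G} = {C,G} (union, +1)
GJX@0: {C,G} ∪ {A} = {A,C,G} (union, +1)
GJKX@0: {A,C,G} ∩ {C} = {C} (intersection, +0)
GJKXY@0: {C} ∩ {C} = {C} (intersection, +0)
GJKSXY@0: {C} ∪ {G} = {C,G} (union, +1)
GX@1: {G} ∪ {T} = {G,T} (union, +1)
GJX@1: {G,T} ∩ {T} = {T} (intersection, +0)
GJKX@1: {T} ∪ {A} = {A,T} (union, +1)
GJKXY@1: {A,T} ∩ {T} = {T} (intersection, +0)
GJKSXY@1: {T} ∪ {C} = {C,T} (union, +1)
GX@2: {C} ∪ {T} = {C,T} (union, +1)
GJX@2: {C,T} ∪ {A} = {A,C,T} (union, +1)
GJKX@2: {A,C,T} ∪ {G} = {A,C,G,T} (union, +1)
GJKXY@2: {A,C,G,T} ∩ {G} = {G} (intersection, +0)
GJKSXY@2: {G} ∪ {A} = {A,G} (union, +1)
per-site changes: [3, 3, 4]; total = 10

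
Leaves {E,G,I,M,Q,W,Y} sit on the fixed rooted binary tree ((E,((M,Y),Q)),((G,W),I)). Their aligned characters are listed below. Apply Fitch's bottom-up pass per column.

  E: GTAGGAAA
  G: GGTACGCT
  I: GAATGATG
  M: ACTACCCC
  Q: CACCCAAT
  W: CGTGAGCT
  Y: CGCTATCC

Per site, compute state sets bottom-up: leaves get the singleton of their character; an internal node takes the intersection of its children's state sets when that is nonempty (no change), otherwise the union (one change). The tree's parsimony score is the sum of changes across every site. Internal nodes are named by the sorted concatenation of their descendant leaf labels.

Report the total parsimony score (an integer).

28

MY@0: {A} ∪ {C} = {A,C} (union, +1)
MQY@0: {A,C} ∩ {C} = {C} (intersection, +0)
EMQY@0: {G} ∪ {C} = {C,G} (union, +1)
GW@0: {G} ∪ {C} = {C,G} (union, +1)
GIW@0: {C,G} ∩ {G} = {G} (intersection, +0)
EGIMQWY@0: {C,G} ∩ {G} = {G} (intersection, +0)
MY@1: {C} ∪ {G} = {C,G} (union, +1)
MQY@1: {C,G} ∪ {A} = {A,C,G} (union, +1)
EMQY@1: {T} ∪ {A,C,G} = {A,C,G,T} (union, +1)
GW@1: {G} ∩ {G} = {G} (intersection, +0)
GIW@1: {G} ∪ {A} = {A,G} (union, +1)
EGIMQWY@1: {A,C,G,T} ∩ {A,G} = {A,G} (intersection, +0)
MY@2: {T} ∪ {C} = {C,T} (union, +1)
MQY@2: {C,T} ∩ {C} = {C} (intersection, +0)
EMQY@2: {A} ∪ {C} = {A,C} (union, +1)
GW@2: {T} ∩ {T} = {T} (intersection, +0)
GIW@2: {T} ∪ {A} = {A,T} (union, +1)
EGIMQWY@2: {A,C} ∩ {A,T} = {A} (intersection, +0)
MY@3: {A} ∪ {T} = {A,T} (union, +1)
MQY@3: {A,T} ∪ {C} = {A,C,T} (union, +1)
EMQY@3: {G} ∪ {A,C,T} = {A,C,G,T} (union, +1)
GW@3: {A} ∪ {G} = {A,G} (union, +1)
GIW@3: {A,G} ∪ {T} = {A,G,T} (union, +1)
EGIMQWY@3: {A,C,G,T} ∩ {A,G,T} = {A,G,T} (intersection, +0)
MY@4: {C} ∪ {A} = {A,C} (union, +1)
MQY@4: {A,C} ∩ {C} = {C} (intersection, +0)
EMQY@4: {G} ∪ {C} = {C,G} (union, +1)
GW@4: {C} ∪ {A} = {A,C} (union, +1)
GIW@4: {A,C} ∪ {G} = {A,C,G} (union, +1)
EGIMQWY@4: {C,G} ∩ {A,C,G} = {C,G} (intersection, +0)
MY@5: {C} ∪ {T} = {C,T} (union, +1)
MQY@5: {C,T} ∪ {A} = {A,C,T} (union, +1)
EMQY@5: {A} ∩ {A,C,T} = {A} (intersection, +0)
GW@5: {G} ∩ {G} = {G} (intersection, +0)
GIW@5: {G} ∪ {A} = {A,G} (union, +1)
EGIMQWY@5: {A} ∩ {A,G} = {A} (intersection, +0)
MY@6: {C} ∩ {C} = {C} (intersection, +0)
MQY@6: {C} ∪ {A} = {A,C} (union, +1)
EMQY@6: {A} ∩ {A,C} = {A} (intersection, +0)
GW@6: {C} ∩ {C} = {C} (intersection, +0)
GIW@6: {C} ∪ {T} = {C,T} (union, +1)
EGIMQWY@6: {A} ∪ {C,T} = {A,C,T} (union, +1)
MY@7: {C} ∩ {C} = {C} (intersection, +0)
MQY@7: {C} ∪ {T} = {C,T} (union, +1)
EMQY@7: {A} ∪ {C,T} = {A,C,T} (union, +1)
GW@7: {T} ∩ {T} = {T} (intersection, +0)
GIW@7: {T} ∪ {G} = {G,T} (union, +1)
EGIMQWY@7: {A,C,T} ∩ {G,T} = {T} (intersection, +0)
per-site changes: [3, 4, 3, 5, 4, 3, 3, 3]; total = 28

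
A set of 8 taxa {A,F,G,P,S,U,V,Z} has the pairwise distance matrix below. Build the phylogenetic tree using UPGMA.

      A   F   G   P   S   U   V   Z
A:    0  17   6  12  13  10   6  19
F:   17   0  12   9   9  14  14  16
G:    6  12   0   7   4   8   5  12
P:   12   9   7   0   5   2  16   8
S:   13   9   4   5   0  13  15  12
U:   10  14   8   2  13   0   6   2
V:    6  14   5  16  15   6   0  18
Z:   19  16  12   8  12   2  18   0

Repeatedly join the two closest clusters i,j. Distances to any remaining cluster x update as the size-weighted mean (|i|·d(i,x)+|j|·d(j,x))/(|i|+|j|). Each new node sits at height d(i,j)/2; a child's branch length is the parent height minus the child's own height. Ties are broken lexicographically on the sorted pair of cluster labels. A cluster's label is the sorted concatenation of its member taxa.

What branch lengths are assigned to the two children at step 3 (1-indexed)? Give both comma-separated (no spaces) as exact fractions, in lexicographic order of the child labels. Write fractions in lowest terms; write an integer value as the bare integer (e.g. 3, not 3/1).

3/2,5/2

step 1: merge (P,U) at d=2; branch lengths P→1, U→1; new cluster PU
  updated: d(A,PU)=11, d(F,PU)=23/2, d(G,PU)=15/2, d(PU,S)=9, d(PU,V)=11, d(PU,Z)=5
step 2: merge (G,S) at d=4; branch lengths G→2, S→2; new cluster GS
  updated: d(A,GS)=19/2, d(F,GS)=21/2, d(GS,PU)=33/4, d(GS,V)=10, d(GS,Z)=12
step 3: merge (PU,Z) at d=5; branch lengths PU→3/2, Z→5/2; new cluster PUZ
  updated: d(A,PUZ)=41/3, d(F,PUZ)=13, d(GS,PUZ)=19/2, d(PUZ,V)=40/3
step 4: merge (A,V) at d=6; branch lengths A→3, V→3; new cluster AV
  updated: d(AV,F)=31/2, d(AV,GS)=39/4, d(AV,PUZ)=27/2
step 5: merge (GS,PUZ) at d=19/2; branch lengths GS→11/4, PUZ→9/4; new cluster GPSUZ
  updated: d(AV,GPSUZ)=12, d(F,GPSUZ)=12
step 6: merge (AV,GPSUZ) at d=12; branch lengths AV→3, GPSUZ→5/4; new cluster AGPSUVZ
  updated: d(AGPSUVZ,F)=13
step 7: merge (AGPSUVZ,F) at d=13; branch lengths AGPSUVZ→1/2, F→13/2; new cluster AFGPSUVZ
final tree: (((A:3,V:3):3,((G:2,S:2):11/4,((P:1,U:1):3/2,Z:5/2):9/4):5/4):1/2,F:13/2)
total length: 129/4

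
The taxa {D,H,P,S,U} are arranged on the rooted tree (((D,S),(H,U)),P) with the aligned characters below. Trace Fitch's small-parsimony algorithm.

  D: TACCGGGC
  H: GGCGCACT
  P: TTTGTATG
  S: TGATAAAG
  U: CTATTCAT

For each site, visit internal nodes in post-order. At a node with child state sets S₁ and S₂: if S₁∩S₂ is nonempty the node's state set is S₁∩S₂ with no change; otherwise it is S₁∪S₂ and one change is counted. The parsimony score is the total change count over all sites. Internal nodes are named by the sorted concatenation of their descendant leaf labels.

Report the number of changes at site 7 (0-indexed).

2

[col 0] DS: children D:{T}, S:{T} ∩→ {T}; cost 0
[col 0] HU: children H:{G}, U:{C} ∪→ {C,G}; cost 1
[col 0] DHSU: children DS:{T}, HU:{C,G} ∪→ {C,G,T}; cost 1
[col 0] DHPSU: children DHSU:{C,G,T}, P:{T} ∩→ {T}; cost 0
[col 1] DS: children D:{A}, S:{G} ∪→ {A,G}; cost 1
[col 1] HU: children H:{G}, U:{T} ∪→ {G,T}; cost 1
[col 1] DHSU: children DS:{A,G}, HU:{G,T} ∩→ {G}; cost 0
[col 1] DHPSU: children DHSU:{G}, P:{T} ∪→ {G,T}; cost 1
[col 2] DS: children D:{C}, S:{A} ∪→ {A,C}; cost 1
[col 2] HU: children H:{C}, U:{A} ∪→ {A,C}; cost 1
[col 2] DHSU: children DS:{A,C}, HU:{A,C} ∩→ {A,C}; cost 0
[col 2] DHPSU: children DHSU:{A,C}, P:{T} ∪→ {A,C,T}; cost 1
[col 3] DS: children D:{C}, S:{T} ∪→ {C,T}; cost 1
[col 3] HU: children H:{G}, U:{T} ∪→ {G,T}; cost 1
[col 3] DHSU: children DS:{C,T}, HU:{G,T} ∩→ {T}; cost 0
[col 3] DHPSU: children DHSU:{T}, P:{G} ∪→ {G,T}; cost 1
[col 4] DS: children D:{G}, S:{A} ∪→ {A,G}; cost 1
[col 4] HU: children H:{C}, U:{T} ∪→ {C,T}; cost 1
[col 4] DHSU: children DS:{A,G}, HU:{C,T} ∪→ {A,C,G,T}; cost 1
[col 4] DHPSU: children DHSU:{A,C,G,T}, P:{T} ∩→ {T}; cost 0
[col 5] DS: children D:{G}, S:{A} ∪→ {A,G}; cost 1
[col 5] HU: children H:{A}, U:{C} ∪→ {A,C}; cost 1
[col 5] DHSU: children DS:{A,G}, HU:{A,C} ∩→ {A}; cost 0
[col 5] DHPSU: children DHSU:{A}, P:{A} ∩→ {A}; cost 0
[col 6] DS: children D:{G}, S:{A} ∪→ {A,G}; cost 1
[col 6] HU: children H:{C}, U:{A} ∪→ {A,C}; cost 1
[col 6] DHSU: children DS:{A,G}, HU:{A,C} ∩→ {A}; cost 0
[col 6] DHPSU: children DHSU:{A}, P:{T} ∪→ {A,T}; cost 1
[col 7] DS: children D:{C}, S:{G} ∪→ {C,G}; cost 1
[col 7] HU: children H:{T}, U:{T} ∩→ {T}; cost 0
[col 7] DHSU: children DS:{C,G}, HU:{T} ∪→ {C,G,T}; cost 1
[col 7] DHPSU: children DHSU:{C,G,T}, P:{G} ∩→ {G}; cost 0
per-site changes: [2, 3, 3, 3, 3, 2, 3, 2]; total = 21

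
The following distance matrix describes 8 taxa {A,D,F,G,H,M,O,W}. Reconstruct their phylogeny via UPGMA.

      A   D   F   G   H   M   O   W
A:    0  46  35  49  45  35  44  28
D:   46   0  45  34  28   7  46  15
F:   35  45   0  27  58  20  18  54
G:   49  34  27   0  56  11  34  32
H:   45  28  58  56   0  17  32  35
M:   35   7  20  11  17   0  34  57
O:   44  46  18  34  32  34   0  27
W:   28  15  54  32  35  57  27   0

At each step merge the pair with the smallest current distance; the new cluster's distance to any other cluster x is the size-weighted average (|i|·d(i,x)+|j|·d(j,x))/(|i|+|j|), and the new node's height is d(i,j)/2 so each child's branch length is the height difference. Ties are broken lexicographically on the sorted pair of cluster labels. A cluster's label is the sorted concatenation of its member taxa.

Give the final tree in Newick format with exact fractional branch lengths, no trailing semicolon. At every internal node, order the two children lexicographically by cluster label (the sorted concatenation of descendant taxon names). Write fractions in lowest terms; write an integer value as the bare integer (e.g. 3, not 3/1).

iteration 1: select D,M (d=7); attach at lengths (7/2, 7/2); label the merged cluster DM
  updated: d(A,DM)=81/2, d(DM,F)=65/2, d(DM,G)=45/2, d(DM,H)=45/2, d(DM,O)=40, d(DM,W)=36
iteration 2: select F,O (d=18); attach at lengths (9, 9); label the merged cluster FO
  updated: d(A,FO)=79/2, d(DM,FO)=145/4, d(FO,G)=61/2, d(FO,H)=45, d(FO,W)=81/2
iteration 3: select DM,G (d=45/2); attach at lengths (31/4, 45/4); label the merged cluster DGM
  updated: d(A,DGM)=130/3, d(DGM,FO)=103/3, d(DGM,H)=101/3, d(DGM,W)=104/3
iteration 4: select A,W (d=28); attach at lengths (14, 14); label the merged cluster AW
  updated: d(AW,DGM)=39, d(AW,FO)=40, d(AW,H)=40
iteration 5: select DGM,H (d=101/3); attach at lengths (67/12, 101/6); label the merged cluster DGHM
  updated: d(AW,DGHM)=157/4, d(DGHM,FO)=37
iteration 6: select DGHM,FO (d=37); attach at lengths (5/3, 19/2); label the merged cluster DFGHMO
  updated: d(AW,DFGHMO)=79/2
iteration 7: select AW,DFGHMO (d=79/2); attach at lengths (23/4, 5/4); label the merged cluster ADFGHMOW
final tree: ((A:14,W:14):23/4,((((D:7/2,M:7/2):31/4,G:45/4):67/12,H:101/6):5/3,(F:9,O:9):19/2):5/4)
total length: 1351/12

((A:14,W:14):23/4,((((D:7/2,M:7/2):31/4,G:45/4):67/12,H:101/6):5/3,(F:9,O:9):19/2):5/4)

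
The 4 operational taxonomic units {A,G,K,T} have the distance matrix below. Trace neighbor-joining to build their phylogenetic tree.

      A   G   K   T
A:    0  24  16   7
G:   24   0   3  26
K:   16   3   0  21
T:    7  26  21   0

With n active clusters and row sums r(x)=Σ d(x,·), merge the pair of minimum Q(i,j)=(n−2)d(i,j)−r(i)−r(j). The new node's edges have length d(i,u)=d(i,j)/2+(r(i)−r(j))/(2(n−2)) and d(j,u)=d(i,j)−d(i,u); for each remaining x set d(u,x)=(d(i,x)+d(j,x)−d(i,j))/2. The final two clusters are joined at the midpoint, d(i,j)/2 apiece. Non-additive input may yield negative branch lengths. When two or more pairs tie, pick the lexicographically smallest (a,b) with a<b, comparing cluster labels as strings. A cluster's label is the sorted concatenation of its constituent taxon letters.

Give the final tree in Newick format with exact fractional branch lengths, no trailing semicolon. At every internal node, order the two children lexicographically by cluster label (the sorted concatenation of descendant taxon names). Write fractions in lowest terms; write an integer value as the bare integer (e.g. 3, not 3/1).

1. join A+T (d=7, Q=-87) ⇒ AT; edges |A|=7/4, |T|=21/4
  updated: d(AT,G)=43/2, d(AT,K)=15
2. join AT+G (d=43/2, Q=-79/2) ⇒ AGT; edges |AT|=67/4, |G|=19/4
  updated: d(AGT,K)=-7/4
3. join AGT+K (d=-7/4) ⇒ AGKT; edges |AGT|=-7/8, |K|=-7/8
final tree: (((A:7/4,T:21/4):67/4,G:19/4):-7/8,K:-7/8)
total length: 107/4

(((A:7/4,T:21/4):67/4,G:19/4):-7/8,K:-7/8)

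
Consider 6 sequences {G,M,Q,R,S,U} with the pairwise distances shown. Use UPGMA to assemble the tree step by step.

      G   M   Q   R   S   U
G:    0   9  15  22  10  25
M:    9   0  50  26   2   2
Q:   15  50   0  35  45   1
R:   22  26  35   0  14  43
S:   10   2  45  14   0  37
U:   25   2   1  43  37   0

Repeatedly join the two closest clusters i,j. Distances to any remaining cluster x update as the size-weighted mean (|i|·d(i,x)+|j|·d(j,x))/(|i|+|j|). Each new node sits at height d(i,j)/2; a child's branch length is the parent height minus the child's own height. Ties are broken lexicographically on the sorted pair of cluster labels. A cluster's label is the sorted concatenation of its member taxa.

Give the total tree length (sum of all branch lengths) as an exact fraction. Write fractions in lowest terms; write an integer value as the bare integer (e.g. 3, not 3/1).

step 1: merge (Q,U) at d=1; branch lengths Q→1/2, U→1/2; new cluster QU
  updated: d(G,QU)=20, d(M,QU)=26, d(QU,R)=39, d(QU,S)=41
step 2: merge (M,S) at d=2; branch lengths M→1, S→1; new cluster MS
  updated: d(G,MS)=19/2, d(MS,QU)=67/2, d(MS,R)=20
step 3: merge (G,MS) at d=19/2; branch lengths G→19/4, MS→15/4; new cluster GMS
  updated: d(GMS,QU)=29, d(GMS,R)=62/3
step 4: merge (GMS,R) at d=62/3; branch lengths GMS→67/12, R→31/3; new cluster GMRS
  updated: d(GMRS,QU)=63/2
step 5: merge (GMRS,QU) at d=63/2; branch lengths GMRS→65/12, QU→61/4; new cluster GMQRSU
final tree: (((G:19/4,(M:1,S:1):15/4):67/12,R:31/3):65/12,(Q:1/2,U:1/2):61/4)
total length: 577/12

577/12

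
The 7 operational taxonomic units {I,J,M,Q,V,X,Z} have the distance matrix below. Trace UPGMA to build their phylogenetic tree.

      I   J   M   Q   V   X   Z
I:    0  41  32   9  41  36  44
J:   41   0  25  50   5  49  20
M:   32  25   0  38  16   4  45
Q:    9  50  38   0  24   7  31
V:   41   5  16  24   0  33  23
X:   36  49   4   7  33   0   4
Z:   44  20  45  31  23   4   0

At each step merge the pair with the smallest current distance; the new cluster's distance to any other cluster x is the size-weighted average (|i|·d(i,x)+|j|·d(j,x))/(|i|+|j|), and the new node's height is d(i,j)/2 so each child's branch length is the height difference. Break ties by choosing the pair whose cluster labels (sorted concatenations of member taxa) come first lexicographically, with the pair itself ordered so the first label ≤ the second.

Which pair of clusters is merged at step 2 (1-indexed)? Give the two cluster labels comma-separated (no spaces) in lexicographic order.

1. join M+X (d=4) ⇒ MX; edges |M|=2, |X|=2
  updated: d(I,MX)=34, d(J,MX)=37, d(MX,Q)=45/2, d(MX,V)=49/2, d(MX,Z)=49/2
2. join J+V (d=5) ⇒ JV; edges |J|=5/2, |V|=5/2
  updated: d(I,JV)=41, d(JV,MX)=123/4, d(JV,Q)=37, d(JV,Z)=43/2
3. join I+Q (d=9) ⇒ IQ; edges |I|=9/2, |Q|=9/2
  updated: d(IQ,JV)=39, d(IQ,MX)=113/4, d(IQ,Z)=75/2
4. join JV+Z (d=43/2) ⇒ JVZ; edges |JV|=33/4, |Z|=43/4
  updated: d(IQ,JVZ)=77/2, d(JVZ,MX)=86/3
5. join IQ+MX (d=113/4) ⇒ IMQX; edges |IQ|=77/8, |MX|=97/8
  updated: d(IMQX,JVZ)=403/12
6. join IMQX+JVZ (d=403/12) ⇒ IJMQVXZ; edges |IMQX|=8/3, |JVZ|=145/24
final tree: (((I:9/2,Q:9/2):77/8,(M:2,X:2):97/8):8/3,((J:5/2,V:5/2):33/4,Z:43/4):145/24)
total length: 1619/24

J,V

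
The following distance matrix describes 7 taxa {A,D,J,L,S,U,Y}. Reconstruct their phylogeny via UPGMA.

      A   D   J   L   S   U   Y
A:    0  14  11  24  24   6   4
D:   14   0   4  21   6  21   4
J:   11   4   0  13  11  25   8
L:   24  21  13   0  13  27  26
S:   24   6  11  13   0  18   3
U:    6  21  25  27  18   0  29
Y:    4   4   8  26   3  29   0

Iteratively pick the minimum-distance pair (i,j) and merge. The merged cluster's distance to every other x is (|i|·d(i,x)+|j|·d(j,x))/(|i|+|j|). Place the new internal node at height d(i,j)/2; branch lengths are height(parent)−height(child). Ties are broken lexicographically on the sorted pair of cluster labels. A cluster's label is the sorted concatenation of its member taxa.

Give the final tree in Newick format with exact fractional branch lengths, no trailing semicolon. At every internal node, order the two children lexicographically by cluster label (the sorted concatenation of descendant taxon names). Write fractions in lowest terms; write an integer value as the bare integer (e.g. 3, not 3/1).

iteration 1: select S,Y (d=3); attach at lengths (3/2, 3/2); label the merged cluster SY
  updated: d(A,SY)=14, d(D,SY)=5, d(J,SY)=19/2, d(L,SY)=39/2, d(SY,U)=47/2
iteration 2: select D,J (d=4); attach at lengths (2, 2); label the merged cluster DJ
  updated: d(A,DJ)=25/2, d(DJ,L)=17, d(DJ,SY)=29/4, d(DJ,U)=23
iteration 3: select A,U (d=6); attach at lengths (3, 3); label the merged cluster AU
  updated: d(AU,DJ)=71/4, d(AU,L)=51/2, d(AU,SY)=75/4
iteration 4: select DJ,SY (d=29/4); attach at lengths (13/8, 17/8); label the merged cluster DJSY
  updated: d(AU,DJSY)=73/4, d(DJSY,L)=73/4
iteration 5: select AU,DJSY (d=73/4); attach at lengths (49/8, 11/2); label the merged cluster ADJSUY
  updated: d(ADJSUY,L)=62/3
iteration 6: select ADJSUY,L (d=62/3); attach at lengths (29/24, 31/3); label the merged cluster ADJLSUY
final tree: (((A:3,U:3):49/8,((D:2,J:2):13/8,(S:3/2,Y:3/2):17/8):11/2):29/24,L:31/3)
total length: 479/12

(((A:3,U:3):49/8,((D:2,J:2):13/8,(S:3/2,Y:3/2):17/8):11/2):29/24,L:31/3)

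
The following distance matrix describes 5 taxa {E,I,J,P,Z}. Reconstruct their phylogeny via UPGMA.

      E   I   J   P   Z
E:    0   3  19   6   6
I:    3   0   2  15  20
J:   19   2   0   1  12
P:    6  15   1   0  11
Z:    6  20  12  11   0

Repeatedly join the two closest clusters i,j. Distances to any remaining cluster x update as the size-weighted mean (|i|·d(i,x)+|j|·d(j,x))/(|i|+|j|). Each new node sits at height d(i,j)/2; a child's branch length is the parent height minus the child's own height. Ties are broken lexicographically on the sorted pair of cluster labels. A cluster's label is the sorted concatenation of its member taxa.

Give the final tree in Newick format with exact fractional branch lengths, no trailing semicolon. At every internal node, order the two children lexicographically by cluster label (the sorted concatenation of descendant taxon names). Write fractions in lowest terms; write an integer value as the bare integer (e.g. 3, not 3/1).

(((E:3/2,I:3/2):15/4,(J:1/2,P:1/2):19/4):7/8,Z:49/8)

iteration 1: select J,P (d=1); attach at lengths (1/2, 1/2); label the merged cluster JP
  updated: d(E,JP)=25/2, d(I,JP)=17/2, d(JP,Z)=23/2
iteration 2: select E,I (d=3); attach at lengths (3/2, 3/2); label the merged cluster EI
  updated: d(EI,JP)=21/2, d(EI,Z)=13
iteration 3: select EI,JP (d=21/2); attach at lengths (15/4, 19/4); label the merged cluster EIJP
  updated: d(EIJP,Z)=49/4
iteration 4: select EIJP,Z (d=49/4); attach at lengths (7/8, 49/8); label the merged cluster EIJPZ
final tree: (((E:3/2,I:3/2):15/4,(J:1/2,P:1/2):19/4):7/8,Z:49/8)
total length: 39/2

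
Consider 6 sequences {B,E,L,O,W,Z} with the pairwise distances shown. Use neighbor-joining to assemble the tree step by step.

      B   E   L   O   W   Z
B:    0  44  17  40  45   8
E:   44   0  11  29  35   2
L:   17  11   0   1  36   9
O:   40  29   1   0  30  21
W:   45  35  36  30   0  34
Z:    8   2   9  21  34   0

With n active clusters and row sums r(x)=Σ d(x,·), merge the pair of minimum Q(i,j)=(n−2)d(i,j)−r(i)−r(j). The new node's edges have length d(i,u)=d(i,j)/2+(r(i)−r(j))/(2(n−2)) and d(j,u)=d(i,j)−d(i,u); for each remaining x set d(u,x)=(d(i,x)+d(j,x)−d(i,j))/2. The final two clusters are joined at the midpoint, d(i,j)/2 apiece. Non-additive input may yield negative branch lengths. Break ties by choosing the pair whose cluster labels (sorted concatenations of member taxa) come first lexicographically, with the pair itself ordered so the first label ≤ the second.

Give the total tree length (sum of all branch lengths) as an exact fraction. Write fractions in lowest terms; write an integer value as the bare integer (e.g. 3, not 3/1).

985/16

1. join B+Z (d=8, Q=-196) ⇒ BZ; edges |B|=14, |Z|=-6
  updated: d(BZ,E)=19, d(BZ,L)=9, d(BZ,O)=53/2, d(BZ,W)=71/2
2. join L+O (d=1, Q=-281/2) ⇒ LO; edges |L|=-53/12, |O|=65/12
  updated: d(BZ,LO)=69/4, d(E,LO)=39/2, d(LO,W)=65/2
3. join BZ+E (d=19, Q=-429/4) ⇒ BEZ; edges |BZ|=145/16, |E|=159/16
  updated: d(BEZ,LO)=71/8, d(BEZ,W)=103/4
4. join BEZ+LO (d=71/8, Q=-537/8) ⇒ BELOZ; edges |BEZ|=17/16, |LO|=125/16
  updated: d(BELOZ,W)=395/16
5. join BELOZ+W (d=395/16) ⇒ BELOWZ; edges |BELOZ|=395/32, |W|=395/32
final tree: ((((B:14,Z:-6):145/16,E:159/16):17/16,(L:-53/12,O:65/12):125/16):395/32,W:395/32)
total length: 985/16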